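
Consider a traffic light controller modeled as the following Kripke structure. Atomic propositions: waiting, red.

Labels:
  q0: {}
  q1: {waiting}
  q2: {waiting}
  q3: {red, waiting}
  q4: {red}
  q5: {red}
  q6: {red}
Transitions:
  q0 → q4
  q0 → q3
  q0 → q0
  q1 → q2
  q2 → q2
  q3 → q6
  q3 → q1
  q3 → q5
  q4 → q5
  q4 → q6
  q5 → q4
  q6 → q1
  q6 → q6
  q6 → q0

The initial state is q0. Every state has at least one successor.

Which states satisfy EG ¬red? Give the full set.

{q0, q1, q2}

States satisfying ¬red: {q0, q1, q2}.
States satisfying EG ¬red: {q0, q1, q2}.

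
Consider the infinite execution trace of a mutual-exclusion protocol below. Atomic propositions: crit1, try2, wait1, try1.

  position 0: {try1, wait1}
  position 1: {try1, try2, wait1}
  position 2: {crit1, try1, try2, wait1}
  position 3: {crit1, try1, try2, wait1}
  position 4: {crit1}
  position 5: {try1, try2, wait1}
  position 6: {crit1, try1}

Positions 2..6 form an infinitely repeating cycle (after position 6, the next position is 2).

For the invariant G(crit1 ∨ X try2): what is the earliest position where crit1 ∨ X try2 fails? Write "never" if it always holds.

5

Check crit1 ∨ X try2 at each position in order: 0 ✓, 1 ✓, 2 ✓, 3 ✓, 4 ✓.
At position 5 the labels are {try1, try2, wait1} and the next position 6 has {crit1, try1}, so crit1 ∨ X try2 is false there. This is the first violation.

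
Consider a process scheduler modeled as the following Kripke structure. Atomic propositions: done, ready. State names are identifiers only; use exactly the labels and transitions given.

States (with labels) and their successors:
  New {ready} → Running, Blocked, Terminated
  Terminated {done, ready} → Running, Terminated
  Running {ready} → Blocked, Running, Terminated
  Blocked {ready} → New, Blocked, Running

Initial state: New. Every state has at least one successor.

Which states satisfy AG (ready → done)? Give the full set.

States satisfying ready → done: {Terminated}.
States satisfying AG (ready → done): ∅.

none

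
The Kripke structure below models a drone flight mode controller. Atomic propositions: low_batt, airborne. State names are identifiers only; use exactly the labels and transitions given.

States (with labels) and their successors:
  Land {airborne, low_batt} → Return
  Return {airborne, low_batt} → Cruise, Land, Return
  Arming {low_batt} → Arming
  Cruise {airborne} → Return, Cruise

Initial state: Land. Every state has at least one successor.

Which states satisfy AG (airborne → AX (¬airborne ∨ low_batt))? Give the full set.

States satisfying airborne → AX (¬airborne ∨ low_batt): {Land, Arming}.
States satisfying AG (airborne → AX (¬airborne ∨ low_batt)): {Arming}.

{Arming}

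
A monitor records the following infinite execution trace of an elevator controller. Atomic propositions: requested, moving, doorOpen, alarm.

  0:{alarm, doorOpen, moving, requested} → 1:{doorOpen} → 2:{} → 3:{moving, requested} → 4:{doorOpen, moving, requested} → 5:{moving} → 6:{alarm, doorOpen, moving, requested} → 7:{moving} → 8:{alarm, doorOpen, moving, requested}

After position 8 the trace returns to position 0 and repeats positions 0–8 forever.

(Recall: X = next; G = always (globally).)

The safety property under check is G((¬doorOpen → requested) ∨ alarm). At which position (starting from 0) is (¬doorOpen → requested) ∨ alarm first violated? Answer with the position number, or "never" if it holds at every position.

2

Check (¬doorOpen → requested) ∨ alarm at each position in order: 0 ✓, 1 ✓.
At position 2 the labels are {}, so (¬doorOpen → requested) ∨ alarm is false there. This is the first violation.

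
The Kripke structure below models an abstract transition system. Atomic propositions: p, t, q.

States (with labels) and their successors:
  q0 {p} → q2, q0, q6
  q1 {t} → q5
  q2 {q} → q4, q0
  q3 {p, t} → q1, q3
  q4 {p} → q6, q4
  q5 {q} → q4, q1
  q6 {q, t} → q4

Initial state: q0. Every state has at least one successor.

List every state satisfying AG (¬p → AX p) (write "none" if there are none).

{q0, q2, q4, q6}

States satisfying ¬p → AX p: {q0, q2, q3, q4, q6}.
States satisfying AG (¬p → AX p): {q0, q2, q4, q6}.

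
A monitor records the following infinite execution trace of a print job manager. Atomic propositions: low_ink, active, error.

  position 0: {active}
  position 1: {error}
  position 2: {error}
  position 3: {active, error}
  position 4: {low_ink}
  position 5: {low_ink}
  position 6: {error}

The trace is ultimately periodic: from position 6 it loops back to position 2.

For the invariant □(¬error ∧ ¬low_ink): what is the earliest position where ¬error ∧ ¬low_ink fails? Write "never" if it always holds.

Check ¬error ∧ ¬low_ink at each position in order: 0 ✓.
At position 1 the labels are {error}, so ¬error ∧ ¬low_ink is false there. This is the first violation.

1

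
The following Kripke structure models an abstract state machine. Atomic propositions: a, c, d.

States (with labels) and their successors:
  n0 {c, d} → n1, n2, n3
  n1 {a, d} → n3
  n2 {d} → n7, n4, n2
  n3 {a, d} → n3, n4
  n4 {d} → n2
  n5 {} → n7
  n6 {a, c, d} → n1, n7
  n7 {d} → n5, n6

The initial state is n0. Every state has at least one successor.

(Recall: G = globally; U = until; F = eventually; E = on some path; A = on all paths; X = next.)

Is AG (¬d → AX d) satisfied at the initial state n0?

Holds

States satisfying ¬d → AX d: {n0, n1, n2, n3, n4, n5, n6, n7}.
States satisfying AG (¬d → AX d): {n0, n1, n2, n3, n4, n5, n6, n7}.
Every state reachable from n0 satisfies ¬d → AX d.
n0 ∈ Sat(AG (¬d → AX d)).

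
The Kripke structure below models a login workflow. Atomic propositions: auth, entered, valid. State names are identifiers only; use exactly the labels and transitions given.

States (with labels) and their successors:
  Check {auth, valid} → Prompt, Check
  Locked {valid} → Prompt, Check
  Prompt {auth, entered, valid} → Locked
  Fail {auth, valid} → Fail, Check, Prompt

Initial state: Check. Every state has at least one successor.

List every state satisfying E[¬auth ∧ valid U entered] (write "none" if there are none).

States satisfying ¬auth ∧ valid: {Locked}.
States satisfying entered: {Prompt}.
States satisfying E[¬auth ∧ valid U entered]: {Locked, Prompt}.

{Locked, Prompt}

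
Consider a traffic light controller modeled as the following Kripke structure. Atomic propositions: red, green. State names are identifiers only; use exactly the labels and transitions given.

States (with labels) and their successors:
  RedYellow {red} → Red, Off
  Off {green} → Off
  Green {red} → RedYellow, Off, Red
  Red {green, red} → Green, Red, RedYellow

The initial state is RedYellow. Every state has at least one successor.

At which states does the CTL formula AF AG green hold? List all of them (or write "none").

{Off}

States satisfying AG green: {Off}.
States satisfying AF AG green: {Off}.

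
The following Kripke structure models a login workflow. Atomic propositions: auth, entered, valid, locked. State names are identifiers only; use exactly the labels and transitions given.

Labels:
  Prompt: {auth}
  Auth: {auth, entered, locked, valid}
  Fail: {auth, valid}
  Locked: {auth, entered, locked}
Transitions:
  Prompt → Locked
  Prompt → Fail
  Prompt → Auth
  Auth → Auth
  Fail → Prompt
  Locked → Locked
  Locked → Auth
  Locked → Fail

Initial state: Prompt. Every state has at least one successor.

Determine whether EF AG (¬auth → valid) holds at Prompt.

States satisfying AG (¬auth → valid): {Prompt, Auth, Fail, Locked}.
States satisfying EF AG (¬auth → valid): {Prompt, Auth, Fail, Locked}.
Some path from Prompt reaches a state where AG (¬auth → valid) holds.
Prompt ∈ Sat(EF AG (¬auth → valid)).

Satisfied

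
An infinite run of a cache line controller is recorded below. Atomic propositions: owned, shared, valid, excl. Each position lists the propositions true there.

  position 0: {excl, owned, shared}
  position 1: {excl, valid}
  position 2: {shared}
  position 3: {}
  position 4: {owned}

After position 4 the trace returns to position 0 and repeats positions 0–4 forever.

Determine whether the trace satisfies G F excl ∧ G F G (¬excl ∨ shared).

No

F excl holds at every position 0..4, and those are all positions ever visited, so G F excl holds.
F G (¬excl ∨ shared) must hold at every position from 0 onward. It fails at position 0, so G F G (¬excl ∨ shared) is false.
At position 0: G F excl is true; G F G (¬excl ∨ shared) is false; so G F excl ∧ G F G (¬excl ∨ shared) is false.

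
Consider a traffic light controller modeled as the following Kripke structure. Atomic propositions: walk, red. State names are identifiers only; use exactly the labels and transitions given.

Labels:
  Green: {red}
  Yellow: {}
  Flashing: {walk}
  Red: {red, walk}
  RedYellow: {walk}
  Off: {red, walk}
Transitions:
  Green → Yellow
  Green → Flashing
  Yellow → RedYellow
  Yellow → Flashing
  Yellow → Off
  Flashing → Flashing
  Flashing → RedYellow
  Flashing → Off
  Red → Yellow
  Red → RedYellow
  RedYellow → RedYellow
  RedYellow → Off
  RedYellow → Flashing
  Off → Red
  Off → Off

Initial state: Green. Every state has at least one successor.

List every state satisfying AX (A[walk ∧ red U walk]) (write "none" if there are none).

{Yellow, Flashing, RedYellow, Off}

States satisfying A[walk ∧ red U walk]: {Flashing, Red, RedYellow, Off}.
States satisfying AX (A[walk ∧ red U walk]): {Yellow, Flashing, RedYellow, Off}.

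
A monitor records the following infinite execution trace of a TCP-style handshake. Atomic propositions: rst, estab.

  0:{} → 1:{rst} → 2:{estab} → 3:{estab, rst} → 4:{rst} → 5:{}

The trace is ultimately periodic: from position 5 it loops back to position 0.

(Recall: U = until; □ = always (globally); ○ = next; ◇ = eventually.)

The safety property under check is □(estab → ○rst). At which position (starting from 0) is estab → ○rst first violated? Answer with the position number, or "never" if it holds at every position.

estab → ○rst holds at every position 0..5, and those are all the positions the trace ever visits, so the invariant □(estab → ○rst) is never violated.

never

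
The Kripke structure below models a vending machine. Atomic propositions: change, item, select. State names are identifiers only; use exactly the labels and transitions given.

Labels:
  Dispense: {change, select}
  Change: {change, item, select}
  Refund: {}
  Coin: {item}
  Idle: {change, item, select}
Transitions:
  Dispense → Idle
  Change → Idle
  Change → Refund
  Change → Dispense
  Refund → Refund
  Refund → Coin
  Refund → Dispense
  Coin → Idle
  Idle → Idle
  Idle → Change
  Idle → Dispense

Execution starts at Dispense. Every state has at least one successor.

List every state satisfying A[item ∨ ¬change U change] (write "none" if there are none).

{Dispense, Change, Coin, Idle}

States satisfying item ∨ ¬change: {Change, Refund, Coin, Idle}.
States satisfying change: {Dispense, Change, Idle}.
States satisfying A[item ∨ ¬change U change]: {Dispense, Change, Coin, Idle}.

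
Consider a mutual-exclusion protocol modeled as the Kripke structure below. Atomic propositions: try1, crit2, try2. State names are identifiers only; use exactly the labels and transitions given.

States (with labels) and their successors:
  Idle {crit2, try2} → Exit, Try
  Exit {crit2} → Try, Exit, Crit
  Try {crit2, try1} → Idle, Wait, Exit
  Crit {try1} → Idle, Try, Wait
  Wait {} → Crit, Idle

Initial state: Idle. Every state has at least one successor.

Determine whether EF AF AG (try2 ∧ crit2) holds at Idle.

Violated

States satisfying AF AG (try2 ∧ crit2): ∅.
States satisfying EF AF AG (try2 ∧ crit2): ∅.
No suitable path/successor from Idle witnesses the formula.
Idle ∉ Sat(EF AF AG (try2 ∧ crit2)).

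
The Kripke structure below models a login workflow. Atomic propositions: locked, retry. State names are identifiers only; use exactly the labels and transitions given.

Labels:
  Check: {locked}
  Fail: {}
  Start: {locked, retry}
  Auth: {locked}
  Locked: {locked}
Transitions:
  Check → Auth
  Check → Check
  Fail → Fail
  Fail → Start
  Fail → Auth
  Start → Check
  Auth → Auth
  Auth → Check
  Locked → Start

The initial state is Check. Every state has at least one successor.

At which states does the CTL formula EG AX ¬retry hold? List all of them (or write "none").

States satisfying AX ¬retry: {Check, Start, Auth}.
States satisfying EG AX ¬retry: {Check, Start, Auth}.

{Check, Start, Auth}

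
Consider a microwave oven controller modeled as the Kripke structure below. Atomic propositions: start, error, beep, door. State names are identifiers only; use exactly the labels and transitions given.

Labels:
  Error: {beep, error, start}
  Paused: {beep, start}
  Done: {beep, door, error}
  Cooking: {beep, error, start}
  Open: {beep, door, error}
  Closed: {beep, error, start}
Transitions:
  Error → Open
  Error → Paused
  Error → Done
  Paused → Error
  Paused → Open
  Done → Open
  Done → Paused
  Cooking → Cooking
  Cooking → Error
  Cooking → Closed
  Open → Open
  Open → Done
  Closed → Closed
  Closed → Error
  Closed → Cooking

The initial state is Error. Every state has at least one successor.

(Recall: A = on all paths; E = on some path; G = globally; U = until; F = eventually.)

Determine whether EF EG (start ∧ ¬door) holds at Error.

Satisfied

States satisfying EG (start ∧ ¬door): {Error, Paused, Cooking, Closed}.
States satisfying EF EG (start ∧ ¬door): {Error, Paused, Done, Cooking, Open, Closed}.
Some path from Error reaches a state where EG (start ∧ ¬door) holds.
Error ∈ Sat(EF EG (start ∧ ¬door)).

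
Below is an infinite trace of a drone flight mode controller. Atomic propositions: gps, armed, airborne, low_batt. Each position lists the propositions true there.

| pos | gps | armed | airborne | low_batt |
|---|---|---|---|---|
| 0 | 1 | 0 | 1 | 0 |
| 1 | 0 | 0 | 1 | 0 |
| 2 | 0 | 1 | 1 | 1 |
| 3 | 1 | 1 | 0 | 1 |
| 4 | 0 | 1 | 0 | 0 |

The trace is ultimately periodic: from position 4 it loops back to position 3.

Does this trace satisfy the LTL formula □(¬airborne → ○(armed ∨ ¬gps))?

Satisfied

¬airborne → ○(armed ∨ ¬gps) holds at every position 0..4, and those are all positions ever visited, so □(¬airborne → ○(armed ∨ ¬gps)) holds.
Positions where ¬airborne holds: 3, 4.
Check ○(armed ∨ ¬gps) at each: 3→ok, 4→ok.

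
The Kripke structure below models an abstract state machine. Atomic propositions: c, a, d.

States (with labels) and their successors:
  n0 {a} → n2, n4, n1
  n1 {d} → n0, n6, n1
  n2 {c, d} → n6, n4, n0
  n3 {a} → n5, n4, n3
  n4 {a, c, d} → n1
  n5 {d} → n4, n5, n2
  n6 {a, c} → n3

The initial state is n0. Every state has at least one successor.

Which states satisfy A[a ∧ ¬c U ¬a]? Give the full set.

States satisfying a ∧ ¬c: {n0, n3}.
States satisfying ¬a: {n1, n2, n5}.
States satisfying A[a ∧ ¬c U ¬a]: {n1, n2, n5}.

{n1, n2, n5}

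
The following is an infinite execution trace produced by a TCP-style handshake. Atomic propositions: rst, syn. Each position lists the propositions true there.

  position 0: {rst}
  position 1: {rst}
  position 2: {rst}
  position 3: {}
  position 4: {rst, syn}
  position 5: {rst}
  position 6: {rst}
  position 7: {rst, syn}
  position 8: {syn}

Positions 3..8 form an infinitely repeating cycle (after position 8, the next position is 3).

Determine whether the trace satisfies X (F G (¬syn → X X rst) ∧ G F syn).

No

The position after 0 is 1; F G (¬syn → X X rst) ∧ G F syn is false there.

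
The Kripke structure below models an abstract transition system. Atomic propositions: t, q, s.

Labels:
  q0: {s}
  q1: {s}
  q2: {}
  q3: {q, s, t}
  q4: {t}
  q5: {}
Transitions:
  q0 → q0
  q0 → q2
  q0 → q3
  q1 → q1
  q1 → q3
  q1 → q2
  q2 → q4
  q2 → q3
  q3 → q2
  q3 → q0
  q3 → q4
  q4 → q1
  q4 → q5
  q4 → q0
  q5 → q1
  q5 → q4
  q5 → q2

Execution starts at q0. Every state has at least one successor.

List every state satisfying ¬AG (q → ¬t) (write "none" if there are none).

States satisfying q → ¬t: {q0, q1, q2, q4, q5}.
States satisfying AG (q → ¬t): ∅.
States satisfying ¬AG (q → ¬t): {q0, q1, q2, q3, q4, q5}.

{q0, q1, q2, q3, q4, q5}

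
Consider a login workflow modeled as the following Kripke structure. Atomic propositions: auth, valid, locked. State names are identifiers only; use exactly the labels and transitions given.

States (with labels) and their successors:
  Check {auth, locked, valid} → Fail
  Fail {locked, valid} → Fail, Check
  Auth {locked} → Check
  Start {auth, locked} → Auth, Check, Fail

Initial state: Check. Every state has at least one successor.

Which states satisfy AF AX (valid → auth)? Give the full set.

States satisfying AX (valid → auth): {Auth}.
States satisfying AF AX (valid → auth): {Auth}.

{Auth}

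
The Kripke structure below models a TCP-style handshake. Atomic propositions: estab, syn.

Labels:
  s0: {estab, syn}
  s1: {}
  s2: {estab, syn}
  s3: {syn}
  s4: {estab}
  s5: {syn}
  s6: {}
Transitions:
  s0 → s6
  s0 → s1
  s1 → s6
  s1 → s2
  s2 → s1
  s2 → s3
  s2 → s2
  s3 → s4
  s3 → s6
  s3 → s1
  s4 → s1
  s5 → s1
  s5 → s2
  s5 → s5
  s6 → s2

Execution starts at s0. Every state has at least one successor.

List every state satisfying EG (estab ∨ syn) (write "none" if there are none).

States satisfying estab ∨ syn: {s0, s2, s3, s4, s5}.
States satisfying EG (estab ∨ syn): {s2, s5}.

{s2, s5}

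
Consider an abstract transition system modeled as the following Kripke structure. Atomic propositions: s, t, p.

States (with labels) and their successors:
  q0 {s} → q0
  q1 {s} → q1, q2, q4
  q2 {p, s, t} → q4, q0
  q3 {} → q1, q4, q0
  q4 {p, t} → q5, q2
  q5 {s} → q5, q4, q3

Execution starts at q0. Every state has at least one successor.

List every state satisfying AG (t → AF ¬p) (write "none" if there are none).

States satisfying t → AF ¬p: {q0, q1, q3, q5}.
States satisfying AG (t → AF ¬p): {q0}.

{q0}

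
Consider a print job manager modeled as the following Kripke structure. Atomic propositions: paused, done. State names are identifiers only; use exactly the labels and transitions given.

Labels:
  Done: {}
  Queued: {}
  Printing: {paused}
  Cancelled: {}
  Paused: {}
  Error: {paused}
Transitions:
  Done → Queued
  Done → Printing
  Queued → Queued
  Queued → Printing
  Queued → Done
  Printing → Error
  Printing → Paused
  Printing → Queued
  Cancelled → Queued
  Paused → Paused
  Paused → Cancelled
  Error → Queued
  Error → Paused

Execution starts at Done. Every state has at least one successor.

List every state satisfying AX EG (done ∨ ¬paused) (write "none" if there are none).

States satisfying EG (done ∨ ¬paused): {Done, Queued, Cancelled, Paused}.
States satisfying AX EG (done ∨ ¬paused): {Cancelled, Paused, Error}.

{Cancelled, Paused, Error}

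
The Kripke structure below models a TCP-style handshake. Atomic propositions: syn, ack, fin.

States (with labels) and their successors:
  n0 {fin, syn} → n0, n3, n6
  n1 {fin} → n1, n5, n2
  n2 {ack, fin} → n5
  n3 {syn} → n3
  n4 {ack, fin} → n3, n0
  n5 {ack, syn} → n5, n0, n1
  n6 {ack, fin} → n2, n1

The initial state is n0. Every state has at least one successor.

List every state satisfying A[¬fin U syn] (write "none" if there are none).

States satisfying ¬fin: {n3, n5}.
States satisfying syn: {n0, n3, n5}.
States satisfying A[¬fin U syn]: {n0, n3, n5}.

{n0, n3, n5}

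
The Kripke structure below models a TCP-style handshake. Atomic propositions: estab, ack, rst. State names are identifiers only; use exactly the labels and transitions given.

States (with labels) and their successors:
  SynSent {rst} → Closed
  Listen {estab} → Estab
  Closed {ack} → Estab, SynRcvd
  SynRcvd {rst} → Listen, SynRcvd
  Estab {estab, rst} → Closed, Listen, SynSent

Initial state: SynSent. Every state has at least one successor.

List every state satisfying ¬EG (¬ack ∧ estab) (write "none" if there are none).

{SynSent, Closed, SynRcvd}

States satisfying ¬ack ∧ estab: {Listen, Estab}.
States satisfying EG (¬ack ∧ estab): {Listen, Estab}.
States satisfying ¬EG (¬ack ∧ estab): {SynSent, Closed, SynRcvd}.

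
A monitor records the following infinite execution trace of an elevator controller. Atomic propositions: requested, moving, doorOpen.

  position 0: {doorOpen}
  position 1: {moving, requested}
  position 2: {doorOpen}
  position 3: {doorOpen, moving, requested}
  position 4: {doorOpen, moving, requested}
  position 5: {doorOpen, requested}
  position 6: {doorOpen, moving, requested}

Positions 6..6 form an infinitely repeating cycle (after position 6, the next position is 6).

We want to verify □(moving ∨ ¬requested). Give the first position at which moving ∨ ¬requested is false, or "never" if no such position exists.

5

Check moving ∨ ¬requested at each position in order: 0 ✓, 1 ✓, 2 ✓, 3 ✓, 4 ✓.
At position 5 the labels are {doorOpen, requested}, so moving ∨ ¬requested is false there. This is the first violation.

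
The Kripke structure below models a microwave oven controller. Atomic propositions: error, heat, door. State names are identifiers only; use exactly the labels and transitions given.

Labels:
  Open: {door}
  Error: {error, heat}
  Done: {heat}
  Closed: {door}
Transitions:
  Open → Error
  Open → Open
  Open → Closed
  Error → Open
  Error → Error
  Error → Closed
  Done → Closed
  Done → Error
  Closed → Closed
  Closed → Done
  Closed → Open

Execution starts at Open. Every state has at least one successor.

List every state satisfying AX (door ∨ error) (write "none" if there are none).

{Open, Error, Done}

States satisfying door ∨ error: {Open, Error, Closed}.
States satisfying AX (door ∨ error): {Open, Error, Done}.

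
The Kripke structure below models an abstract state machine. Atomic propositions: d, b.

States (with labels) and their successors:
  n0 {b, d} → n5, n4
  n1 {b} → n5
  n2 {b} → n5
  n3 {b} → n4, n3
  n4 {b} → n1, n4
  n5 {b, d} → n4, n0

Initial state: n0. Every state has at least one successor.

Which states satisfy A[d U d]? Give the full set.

States satisfying d: {n0, n5}.
States satisfying A[d U d]: {n0, n5}.

{n0, n5}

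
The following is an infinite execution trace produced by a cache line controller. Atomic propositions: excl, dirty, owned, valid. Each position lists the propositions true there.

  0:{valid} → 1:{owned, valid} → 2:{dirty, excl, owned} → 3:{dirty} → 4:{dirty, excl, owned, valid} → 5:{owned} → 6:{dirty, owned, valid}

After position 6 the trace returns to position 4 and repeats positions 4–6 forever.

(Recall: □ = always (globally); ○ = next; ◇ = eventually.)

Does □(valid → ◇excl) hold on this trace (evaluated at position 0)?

valid → ◇excl holds at every position 0..6, and those are all positions ever visited, so □(valid → ◇excl) holds.
Positions where valid holds: 0, 1, 4, 6.
Check ◇excl at each: 0→ok, 1→ok, 4→ok, 6→ok.

Satisfied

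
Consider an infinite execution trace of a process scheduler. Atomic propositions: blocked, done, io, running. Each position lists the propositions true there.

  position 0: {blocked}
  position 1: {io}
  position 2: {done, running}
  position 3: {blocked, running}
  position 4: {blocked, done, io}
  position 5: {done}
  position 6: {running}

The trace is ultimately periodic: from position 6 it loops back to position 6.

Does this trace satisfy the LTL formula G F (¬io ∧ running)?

F (¬io ∧ running) holds at every position 0..6, and those are all positions ever visited, so G F (¬io ∧ running) holds.

Yes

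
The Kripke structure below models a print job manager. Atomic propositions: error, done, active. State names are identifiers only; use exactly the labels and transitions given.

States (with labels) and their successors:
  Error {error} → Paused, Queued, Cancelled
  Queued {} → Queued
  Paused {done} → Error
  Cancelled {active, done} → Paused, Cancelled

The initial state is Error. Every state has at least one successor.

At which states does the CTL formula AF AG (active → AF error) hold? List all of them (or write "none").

States satisfying AG (active → AF error): {Queued}.
States satisfying AF AG (active → AF error): {Queued}.

{Queued}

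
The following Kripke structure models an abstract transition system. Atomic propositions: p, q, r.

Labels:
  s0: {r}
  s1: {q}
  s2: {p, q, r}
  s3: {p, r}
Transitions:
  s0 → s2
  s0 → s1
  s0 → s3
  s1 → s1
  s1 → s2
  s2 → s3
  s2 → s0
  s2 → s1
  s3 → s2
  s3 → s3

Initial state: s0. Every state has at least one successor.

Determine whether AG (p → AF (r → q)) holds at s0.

States satisfying p → AF (r → q): {s0, s1, s2}.
States satisfying AG (p → AF (r → q)): ∅.
s3 is reachable from s0 and violates p → AF (r → q), so AG fails at s0.
s0 ∉ Sat(AG (p → AF (r → q))).

Violated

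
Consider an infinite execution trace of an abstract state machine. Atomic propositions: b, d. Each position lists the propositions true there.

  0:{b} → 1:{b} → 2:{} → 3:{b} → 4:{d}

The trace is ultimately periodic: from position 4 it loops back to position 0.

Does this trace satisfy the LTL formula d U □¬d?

Walking from position 0: at position 0, □¬d has not yet held and d fails, so d U □¬d is false.

Violated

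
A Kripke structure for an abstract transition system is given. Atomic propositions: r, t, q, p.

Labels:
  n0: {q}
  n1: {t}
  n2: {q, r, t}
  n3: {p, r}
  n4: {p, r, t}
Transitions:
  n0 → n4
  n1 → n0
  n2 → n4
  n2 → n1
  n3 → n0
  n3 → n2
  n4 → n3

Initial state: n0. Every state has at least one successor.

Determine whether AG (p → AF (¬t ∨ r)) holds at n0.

States satisfying p → AF (¬t ∨ r): {n0, n1, n2, n3, n4}.
States satisfying AG (p → AF (¬t ∨ r)): {n0, n1, n2, n3, n4}.
Every state reachable from n0 satisfies p → AF (¬t ∨ r).
n0 ∈ Sat(AG (p → AF (¬t ∨ r))).

Yes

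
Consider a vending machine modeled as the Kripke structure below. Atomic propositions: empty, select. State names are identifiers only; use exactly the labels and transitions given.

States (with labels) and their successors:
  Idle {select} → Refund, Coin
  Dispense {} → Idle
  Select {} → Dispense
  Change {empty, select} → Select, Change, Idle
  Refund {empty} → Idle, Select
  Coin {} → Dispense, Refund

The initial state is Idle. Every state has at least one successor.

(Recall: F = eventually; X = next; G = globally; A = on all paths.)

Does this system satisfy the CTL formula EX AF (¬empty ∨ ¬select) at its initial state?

Holds

States satisfying AF (¬empty ∨ ¬select): {Idle, Dispense, Select, Refund, Coin}.
States satisfying EX AF (¬empty ∨ ¬select): {Idle, Dispense, Select, Change, Refund, Coin}.
Idle ∈ Sat(EX AF (¬empty ∨ ¬select)).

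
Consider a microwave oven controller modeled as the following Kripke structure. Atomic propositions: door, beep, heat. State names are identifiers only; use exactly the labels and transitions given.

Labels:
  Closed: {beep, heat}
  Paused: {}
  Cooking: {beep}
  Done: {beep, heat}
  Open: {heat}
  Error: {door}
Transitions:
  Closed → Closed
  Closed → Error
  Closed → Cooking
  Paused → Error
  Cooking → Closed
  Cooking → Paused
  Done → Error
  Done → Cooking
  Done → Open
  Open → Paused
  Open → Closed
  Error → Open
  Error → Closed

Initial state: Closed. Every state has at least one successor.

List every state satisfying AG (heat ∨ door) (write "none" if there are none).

States satisfying heat ∨ door: {Closed, Done, Open, Error}.
States satisfying AG (heat ∨ door): ∅.

none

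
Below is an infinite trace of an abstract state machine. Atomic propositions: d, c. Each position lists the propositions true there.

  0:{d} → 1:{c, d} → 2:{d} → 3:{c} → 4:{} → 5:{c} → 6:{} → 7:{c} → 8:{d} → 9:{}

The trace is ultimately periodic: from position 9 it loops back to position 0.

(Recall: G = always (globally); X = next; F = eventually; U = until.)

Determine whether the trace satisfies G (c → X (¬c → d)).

c → X (¬c → d) must hold at every position from 0 onward. It fails at position 3, so G (c → X (¬c → d)) is false.
Positions where c holds: 1, 3, 5, 7.
Check X (¬c → d) at each: 1→ok, 3→fails, 5→fails, 7→ok.

Does not hold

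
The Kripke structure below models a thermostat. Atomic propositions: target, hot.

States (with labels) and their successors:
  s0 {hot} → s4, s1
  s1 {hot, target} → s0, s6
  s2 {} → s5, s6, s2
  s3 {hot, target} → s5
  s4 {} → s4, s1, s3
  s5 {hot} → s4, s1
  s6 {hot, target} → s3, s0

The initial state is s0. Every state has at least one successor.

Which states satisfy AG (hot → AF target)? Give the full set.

none

States satisfying hot → AF target: {s1, s2, s3, s4, s6}.
States satisfying AG (hot → AF target): ∅.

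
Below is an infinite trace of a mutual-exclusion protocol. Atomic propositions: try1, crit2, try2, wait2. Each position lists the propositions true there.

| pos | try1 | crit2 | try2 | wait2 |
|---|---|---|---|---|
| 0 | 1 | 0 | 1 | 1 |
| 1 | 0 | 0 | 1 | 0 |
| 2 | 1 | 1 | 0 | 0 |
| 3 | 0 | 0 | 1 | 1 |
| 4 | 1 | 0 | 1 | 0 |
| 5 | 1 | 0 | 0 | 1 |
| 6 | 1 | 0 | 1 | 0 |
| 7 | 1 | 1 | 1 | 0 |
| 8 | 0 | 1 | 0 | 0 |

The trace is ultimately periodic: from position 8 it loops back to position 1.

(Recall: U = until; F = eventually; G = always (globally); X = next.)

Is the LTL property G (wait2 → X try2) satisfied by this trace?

wait2 → X try2 holds at every position 0..8, and those are all positions ever visited, so G (wait2 → X try2) holds.
Positions where wait2 holds: 0, 3, 5.
Check X try2 at each: 0→ok, 3→ok, 5→ok.

Yes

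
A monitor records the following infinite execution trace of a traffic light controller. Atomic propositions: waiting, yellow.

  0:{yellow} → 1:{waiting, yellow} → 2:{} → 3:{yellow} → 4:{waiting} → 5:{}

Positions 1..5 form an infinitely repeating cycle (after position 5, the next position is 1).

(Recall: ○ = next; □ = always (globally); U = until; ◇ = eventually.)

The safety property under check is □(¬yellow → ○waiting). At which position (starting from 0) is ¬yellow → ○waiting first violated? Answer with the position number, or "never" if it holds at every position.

Check ¬yellow → ○waiting at each position in order: 0 ✓, 1 ✓.
At position 2 the labels are {} and the next position 3 has {yellow}, so ¬yellow → ○waiting is false there. This is the first violation.

2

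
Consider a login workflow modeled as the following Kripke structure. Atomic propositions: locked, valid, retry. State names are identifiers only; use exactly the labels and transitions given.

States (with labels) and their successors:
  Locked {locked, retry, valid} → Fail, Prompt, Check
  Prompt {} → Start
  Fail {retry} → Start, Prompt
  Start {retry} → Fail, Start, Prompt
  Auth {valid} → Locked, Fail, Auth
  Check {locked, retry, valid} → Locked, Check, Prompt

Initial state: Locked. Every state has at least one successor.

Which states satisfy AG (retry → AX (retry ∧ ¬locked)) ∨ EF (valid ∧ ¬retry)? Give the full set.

States satisfying retry → AX (retry ∧ ¬locked): {Prompt, Auth}.
States satisfying AG (retry → AX (retry ∧ ¬locked)): ∅.
States satisfying valid ∧ ¬retry: {Auth}.
States satisfying EF (valid ∧ ¬retry): {Auth}.
States satisfying AG (retry → AX (retry ∧ ¬locked)) ∨ EF (valid ∧ ¬retry): {Auth}.

{Auth}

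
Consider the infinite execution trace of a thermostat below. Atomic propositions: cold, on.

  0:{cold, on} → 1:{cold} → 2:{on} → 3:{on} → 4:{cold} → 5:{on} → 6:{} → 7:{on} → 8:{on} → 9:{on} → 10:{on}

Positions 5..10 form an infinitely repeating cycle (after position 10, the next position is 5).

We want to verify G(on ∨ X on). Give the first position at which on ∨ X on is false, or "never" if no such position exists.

on ∨ X on holds at every position 0..10, and those are all the positions the trace ever visits, so the invariant G(on ∨ X on) is never violated.

never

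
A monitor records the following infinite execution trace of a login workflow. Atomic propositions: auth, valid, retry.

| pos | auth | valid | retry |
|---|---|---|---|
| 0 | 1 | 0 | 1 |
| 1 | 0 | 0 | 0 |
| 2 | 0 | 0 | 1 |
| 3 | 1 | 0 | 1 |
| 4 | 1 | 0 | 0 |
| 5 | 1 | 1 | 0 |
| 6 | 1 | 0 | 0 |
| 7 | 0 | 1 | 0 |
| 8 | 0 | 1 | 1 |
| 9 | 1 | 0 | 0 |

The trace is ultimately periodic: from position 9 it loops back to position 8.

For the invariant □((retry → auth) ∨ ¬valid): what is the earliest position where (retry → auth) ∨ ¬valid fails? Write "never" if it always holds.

8

Check (retry → auth) ∨ ¬valid at each position in order: 0 ✓, 1 ✓, 2 ✓, 3 ✓, 4 ✓, 5 ✓, 6 ✓, 7 ✓.
At position 8 the labels are {retry, valid}, so (retry → auth) ∨ ¬valid is false there. This is the first violation.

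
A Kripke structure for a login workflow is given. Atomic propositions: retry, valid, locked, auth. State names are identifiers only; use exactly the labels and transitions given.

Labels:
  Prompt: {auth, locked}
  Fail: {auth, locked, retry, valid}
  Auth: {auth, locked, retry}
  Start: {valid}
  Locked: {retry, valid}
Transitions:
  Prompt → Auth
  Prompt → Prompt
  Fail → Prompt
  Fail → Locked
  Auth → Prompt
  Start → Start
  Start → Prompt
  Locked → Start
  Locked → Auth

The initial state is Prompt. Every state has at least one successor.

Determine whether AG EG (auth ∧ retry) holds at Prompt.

No

States satisfying EG (auth ∧ retry): ∅.
States satisfying AG EG (auth ∧ retry): ∅.
Auth is reachable from Prompt and violates EG (auth ∧ retry), so AG fails at Prompt.
Prompt ∉ Sat(AG EG (auth ∧ retry)).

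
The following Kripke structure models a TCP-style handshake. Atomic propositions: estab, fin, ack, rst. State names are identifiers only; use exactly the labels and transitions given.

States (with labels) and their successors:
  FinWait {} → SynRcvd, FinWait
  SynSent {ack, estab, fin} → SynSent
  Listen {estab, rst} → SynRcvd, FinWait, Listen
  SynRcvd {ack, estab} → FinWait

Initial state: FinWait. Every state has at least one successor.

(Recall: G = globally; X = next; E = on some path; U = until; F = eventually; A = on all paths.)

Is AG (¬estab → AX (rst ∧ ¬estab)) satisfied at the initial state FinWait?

Violated

States satisfying ¬estab → AX (rst ∧ ¬estab): {SynSent, Listen, SynRcvd}.
States satisfying AG (¬estab → AX (rst ∧ ¬estab)): {SynSent}.
FinWait is reachable from FinWait and violates ¬estab → AX (rst ∧ ¬estab), so AG fails at FinWait.
FinWait ∉ Sat(AG (¬estab → AX (rst ∧ ¬estab))).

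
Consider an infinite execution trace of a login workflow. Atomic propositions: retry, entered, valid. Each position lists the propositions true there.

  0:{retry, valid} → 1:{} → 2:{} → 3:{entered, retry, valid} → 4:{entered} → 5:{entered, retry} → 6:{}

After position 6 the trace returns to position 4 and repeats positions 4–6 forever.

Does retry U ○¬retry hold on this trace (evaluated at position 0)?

Yes

Walking from position 0: ○¬retry first holds at position 0, and retry holds at every earlier position along the way, so retry U ○¬retry holds.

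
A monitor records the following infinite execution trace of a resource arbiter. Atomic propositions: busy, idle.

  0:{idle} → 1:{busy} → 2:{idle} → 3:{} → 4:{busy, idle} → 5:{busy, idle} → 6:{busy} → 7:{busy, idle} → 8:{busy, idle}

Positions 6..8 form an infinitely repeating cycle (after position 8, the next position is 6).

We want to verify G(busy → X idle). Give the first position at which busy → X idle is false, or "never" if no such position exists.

Check busy → X idle at each position in order: 0 ✓, 1 ✓, 2 ✓, 3 ✓, 4 ✓.
At position 5 the labels are {busy, idle} and the next position 6 has {busy}, so busy → X idle is false there. This is the first violation.

5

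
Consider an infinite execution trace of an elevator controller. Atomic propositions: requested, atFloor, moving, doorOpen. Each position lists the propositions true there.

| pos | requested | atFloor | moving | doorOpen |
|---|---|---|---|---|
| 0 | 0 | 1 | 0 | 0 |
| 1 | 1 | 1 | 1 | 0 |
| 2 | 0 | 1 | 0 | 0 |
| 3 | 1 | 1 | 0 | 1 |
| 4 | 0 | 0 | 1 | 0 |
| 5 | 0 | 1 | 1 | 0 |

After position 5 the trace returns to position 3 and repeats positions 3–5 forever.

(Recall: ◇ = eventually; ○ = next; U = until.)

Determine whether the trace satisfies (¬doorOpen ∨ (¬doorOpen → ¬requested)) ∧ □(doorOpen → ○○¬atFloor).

Violated

doorOpen → ○○¬atFloor must hold at every position from 0 onward. It fails at position 3, so □(doorOpen → ○○¬atFloor) is false.
Positions where doorOpen holds: 3.
Check ○○¬atFloor at each: 3→fails.
At position 0: ¬doorOpen ∨ (¬doorOpen → ¬requested) is true; □(doorOpen → ○○¬atFloor) is false; so (¬doorOpen ∨ (¬doorOpen → ¬requested)) ∧ □(doorOpen → ○○¬atFloor) is false.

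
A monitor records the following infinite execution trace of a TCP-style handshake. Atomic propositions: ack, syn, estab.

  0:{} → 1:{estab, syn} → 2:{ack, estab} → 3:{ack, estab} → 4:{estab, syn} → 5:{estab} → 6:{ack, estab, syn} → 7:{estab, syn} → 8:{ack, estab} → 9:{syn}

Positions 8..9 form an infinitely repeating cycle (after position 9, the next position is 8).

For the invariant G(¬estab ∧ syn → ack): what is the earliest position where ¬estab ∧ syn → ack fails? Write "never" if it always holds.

Check ¬estab ∧ syn → ack at each position in order: 0 ✓, 1 ✓, 2 ✓, 3 ✓, 4 ✓, 5 ✓, 6 ✓, 7 ✓, 8 ✓.
At position 9 the labels are {syn}, so ¬estab ∧ syn → ack is false there. This is the first violation.

9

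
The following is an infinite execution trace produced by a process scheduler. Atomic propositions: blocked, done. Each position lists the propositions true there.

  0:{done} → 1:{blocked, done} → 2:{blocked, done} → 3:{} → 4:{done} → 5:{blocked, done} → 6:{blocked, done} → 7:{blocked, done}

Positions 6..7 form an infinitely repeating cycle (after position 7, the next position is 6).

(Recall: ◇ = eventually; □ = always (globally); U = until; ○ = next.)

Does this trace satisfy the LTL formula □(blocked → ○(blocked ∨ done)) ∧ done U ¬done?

blocked → ○(blocked ∨ done) must hold at every position from 0 onward. It fails at position 2, so □(blocked → ○(blocked ∨ done)) is false.
Positions where blocked holds: 1, 2, 5, 6, 7.
Check ○(blocked ∨ done) at each: 1→ok, 2→fails, 5→ok, 6→ok, 7→ok.
Walking from position 0: ¬done first holds at position 3, and done holds at every earlier position along the way, so done U ¬done holds.
At position 0: □(blocked → ○(blocked ∨ done)) is false; done U ¬done is true; so □(blocked → ○(blocked ∨ done)) ∧ done U ¬done is false.

No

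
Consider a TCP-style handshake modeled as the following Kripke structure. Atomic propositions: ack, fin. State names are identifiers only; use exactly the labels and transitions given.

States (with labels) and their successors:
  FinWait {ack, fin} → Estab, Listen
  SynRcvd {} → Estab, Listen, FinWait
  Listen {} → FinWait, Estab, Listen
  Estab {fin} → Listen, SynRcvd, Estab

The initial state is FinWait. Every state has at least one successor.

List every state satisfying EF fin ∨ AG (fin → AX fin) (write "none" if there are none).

States satisfying fin: {FinWait, Estab}.
States satisfying EF fin: {FinWait, SynRcvd, Listen, Estab}.
States satisfying fin → AX fin: {SynRcvd, Listen}.
States satisfying AG (fin → AX fin): ∅.
States satisfying EF fin ∨ AG (fin → AX fin): {FinWait, SynRcvd, Listen, Estab}.

{FinWait, SynRcvd, Listen, Estab}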